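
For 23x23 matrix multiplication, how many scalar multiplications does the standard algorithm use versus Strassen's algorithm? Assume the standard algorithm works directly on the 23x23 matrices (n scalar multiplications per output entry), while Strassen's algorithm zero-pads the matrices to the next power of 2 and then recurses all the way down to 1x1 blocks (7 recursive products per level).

Matrix multiplication for 23x23 matrices:

Strassen's algorithm requires power-of-2 dimensions. Pad 23x23 to 32x32 (next power of 2).

Standard algorithm: 23^3 = 12167 multiplications
Strassen's algorithm: 7^(log2(32)) = 7^5 = 16807 multiplications
Difference: 12167 - 16807 = -4640 (Strassen uses MORE here due to padding overhead — for small or just-over-power-of-2 n, padding can outweigh the per-level savings)

Standard: 12167 multiplications (23^3). Strassen: 16807 multiplications (7^5, after padding to 32x32). Strassen reduces 8 recursive multiplications to 7 at each level.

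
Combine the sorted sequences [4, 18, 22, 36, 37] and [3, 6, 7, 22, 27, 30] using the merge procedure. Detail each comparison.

Merging process:

Compare 4 vs 3: take 3 from right. Merged: [3]
Compare 4 vs 6: take 4 from left. Merged: [3, 4]
Compare 18 vs 6: take 6 from right. Merged: [3, 4, 6]
Compare 18 vs 7: take 7 from right. Merged: [3, 4, 6, 7]
Compare 18 vs 22: take 18 from left. Merged: [3, 4, 6, 7, 18]
Compare 22 vs 22: take 22 from left. Merged: [3, 4, 6, 7, 18, 22]
Compare 36 vs 22: take 22 from right. Merged: [3, 4, 6, 7, 18, 22, 22]
Compare 36 vs 27: take 27 from right. Merged: [3, 4, 6, 7, 18, 22, 22, 27]
Compare 36 vs 30: take 30 from right. Merged: [3, 4, 6, 7, 18, 22, 22, 27, 30]
Append remaining from left: [36, 37]. Merged: [3, 4, 6, 7, 18, 22, 22, 27, 30, 36, 37]

Final merged array: [3, 4, 6, 7, 18, 22, 22, 27, 30, 36, 37]
Total comparisons: 9

The merged array is [3, 4, 6, 7, 18, 22, 22, 27, 30, 36, 37], requiring 9 comparisons. The merge step runs in O(n) time where n is the total number of elements.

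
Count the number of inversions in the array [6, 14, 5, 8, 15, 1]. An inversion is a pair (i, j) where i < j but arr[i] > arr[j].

Finding inversions in [6, 14, 5, 8, 15, 1]:

(0, 2): arr[0]=6 > arr[2]=5
(0, 5): arr[0]=6 > arr[5]=1
(1, 2): arr[1]=14 > arr[2]=5
(1, 3): arr[1]=14 > arr[3]=8
(1, 5): arr[1]=14 > arr[5]=1
(2, 5): arr[2]=5 > arr[5]=1
(3, 5): arr[3]=8 > arr[5]=1
(4, 5): arr[4]=15 > arr[5]=1

Total inversions: 8

The array has 8 inversion(s): (0,2), (0,5), (1,2), (1,3), (1,5), (2,5), (3,5), (4,5). Each pair (i,j) satisfies i < j and arr[i] > arr[j].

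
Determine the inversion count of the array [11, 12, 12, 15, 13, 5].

Finding inversions in [11, 12, 12, 15, 13, 5]:

(0, 5): arr[0]=11 > arr[5]=5
(1, 5): arr[1]=12 > arr[5]=5
(2, 5): arr[2]=12 > arr[5]=5
(3, 4): arr[3]=15 > arr[4]=13
(3, 5): arr[3]=15 > arr[5]=5
(4, 5): arr[4]=13 > arr[5]=5

Total inversions: 6

The array has 6 inversion(s): (0,5), (1,5), (2,5), (3,4), (3,5), (4,5). Each pair (i,j) satisfies i < j and arr[i] > arr[j].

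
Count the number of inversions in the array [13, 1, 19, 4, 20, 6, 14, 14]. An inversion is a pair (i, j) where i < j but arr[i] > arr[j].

Finding inversions in [13, 1, 19, 4, 20, 6, 14, 14]:

(0, 1): arr[0]=13 > arr[1]=1
(0, 3): arr[0]=13 > arr[3]=4
(0, 5): arr[0]=13 > arr[5]=6
(2, 3): arr[2]=19 > arr[3]=4
(2, 5): arr[2]=19 > arr[5]=6
(2, 6): arr[2]=19 > arr[6]=14
(2, 7): arr[2]=19 > arr[7]=14
(4, 5): arr[4]=20 > arr[5]=6
(4, 6): arr[4]=20 > arr[6]=14
(4, 7): arr[4]=20 > arr[7]=14

Total inversions: 10

The array has 10 inversion(s): (0,1), (0,3), (0,5), (2,3), (2,5), (2,6), (2,7), (4,5), (4,6), (4,7). Each pair (i,j) satisfies i < j and arr[i] > arr[j].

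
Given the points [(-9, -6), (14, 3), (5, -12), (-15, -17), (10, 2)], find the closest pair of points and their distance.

Computing all pairwise distances among 5 points:

d((-9, -6), (14, 3)) = 24.6982
d((-9, -6), (5, -12)) = 15.2315
d((-9, -6), (-15, -17)) = 12.53
d((-9, -6), (10, 2)) = 20.6155
d((14, 3), (5, -12)) = 17.4929
d((14, 3), (-15, -17)) = 35.2278
d((14, 3), (10, 2)) = 4.1231 <-- minimum
d((5, -12), (-15, -17)) = 20.6155
d((5, -12), (10, 2)) = 14.8661
d((-15, -17), (10, 2)) = 31.4006

Closest pair: (14, 3) and (10, 2) with distance 4.1231

The closest pair is (14, 3) and (10, 2) with Euclidean distance 4.1231. For 5 points, brute-force pairwise comparison is shown above. For large n, the divide-and-conquer algorithm (sort by x, recurse on halves, check the dividing strip) achieves O(n log n).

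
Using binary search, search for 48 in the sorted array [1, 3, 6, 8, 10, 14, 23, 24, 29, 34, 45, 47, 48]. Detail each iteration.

Binary search for 48 in [1, 3, 6, 8, 10, 14, 23, 24, 29, 34, 45, 47, 48]:

lo=0, hi=12, mid=6, arr[mid]=23 -> 23 < 48, search right half
lo=7, hi=12, mid=9, arr[mid]=34 -> 34 < 48, search right half
lo=10, hi=12, mid=11, arr[mid]=47 -> 47 < 48, search right half
lo=12, hi=12, mid=12, arr[mid]=48 -> Found target at index 12!

Binary search finds 48 at index 12 after 4 comparisons. The search repeatedly halves the search space by comparing with the middle element.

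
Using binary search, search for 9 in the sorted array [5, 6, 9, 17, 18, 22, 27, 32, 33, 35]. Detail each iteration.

Binary search for 9 in [5, 6, 9, 17, 18, 22, 27, 32, 33, 35]:

lo=0, hi=9, mid=4, arr[mid]=18 -> 18 > 9, search left half
lo=0, hi=3, mid=1, arr[mid]=6 -> 6 < 9, search right half
lo=2, hi=3, mid=2, arr[mid]=9 -> Found target at index 2!

Binary search finds 9 at index 2 after 3 comparisons. The search repeatedly halves the search space by comparing with the middle element.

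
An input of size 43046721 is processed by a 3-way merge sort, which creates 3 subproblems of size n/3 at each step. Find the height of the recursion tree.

For divide and conquer with division factor 3:

Problem sizes at each level:
Level 0: 43046721
Level 1: 14348907
Level 2: 4782969
Level 3: 1594323
Level 4: 531441
Level 5: 177147
Level 6: 59049
Level 7: 19683
Level 8: 6561
Level 9: 2187
Level 10: 729
Level 11: 243
Level 12: 81
Level 13: 27
Level 14: 9
Level 15: 3
Level 16: 1

The root is level 0 and the size-1 base case is level 16 (the tree spans levels 0 through 16, i.e. 17 levels counting the root), so the depth is the number of divisions: log_3(43046721) = 16

The recursion tree depth is log_3(43046721) = 16. At each level, the problem size is divided by 3, so it takes 16 divisions to reduce to a base case of size 1. The algorithm makes 3 recursive calls at each level.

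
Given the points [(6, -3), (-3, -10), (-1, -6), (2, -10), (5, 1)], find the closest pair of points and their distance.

Computing all pairwise distances among 5 points:

d((6, -3), (-3, -10)) = 11.4018
d((6, -3), (-1, -6)) = 7.6158
d((6, -3), (2, -10)) = 8.0623
d((6, -3), (5, 1)) = 4.1231 <-- minimum
d((-3, -10), (-1, -6)) = 4.4721
d((-3, -10), (2, -10)) = 5.0
d((-3, -10), (5, 1)) = 13.6015
d((-1, -6), (2, -10)) = 5.0
d((-1, -6), (5, 1)) = 9.2195
d((2, -10), (5, 1)) = 11.4018

Closest pair: (6, -3) and (5, 1) with distance 4.1231

The closest pair is (6, -3) and (5, 1) with Euclidean distance 4.1231. For 5 points, brute-force pairwise comparison is shown above. For large n, the divide-and-conquer algorithm (sort by x, recurse on halves, check the dividing strip) achieves O(n log n).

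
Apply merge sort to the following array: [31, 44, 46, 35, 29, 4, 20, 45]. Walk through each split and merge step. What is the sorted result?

Merge sort trace:

Split: [31, 44, 46, 35, 29, 4, 20, 45] -> [31, 44, 46, 35] and [29, 4, 20, 45]
  Split: [31, 44, 46, 35] -> [31, 44] and [46, 35]
    Split: [31, 44] -> [31] and [44]
    Merge: [31] + [44] -> [31, 44]
    Split: [46, 35] -> [46] and [35]
    Merge: [46] + [35] -> [35, 46]
  Merge: [31, 44] + [35, 46] -> [31, 35, 44, 46]
  Split: [29, 4, 20, 45] -> [29, 4] and [20, 45]
    Split: [29, 4] -> [29] and [4]
    Merge: [29] + [4] -> [4, 29]
    Split: [20, 45] -> [20] and [45]
    Merge: [20] + [45] -> [20, 45]
  Merge: [4, 29] + [20, 45] -> [4, 20, 29, 45]
Merge: [31, 35, 44, 46] + [4, 20, 29, 45] -> [4, 20, 29, 31, 35, 44, 45, 46]

Final sorted array: [4, 20, 29, 31, 35, 44, 45, 46]

The merge sort proceeds by recursively splitting the array and merging sorted halves.
After all merges, the sorted array is [4, 20, 29, 31, 35, 44, 45, 46].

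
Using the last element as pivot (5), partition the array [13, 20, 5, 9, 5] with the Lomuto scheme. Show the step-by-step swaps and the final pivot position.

Lomuto partition with pivot = 5:

Initial array: [13, 20, 5, 9, 5]

arr[0]=13 > 5: no swap
arr[1]=20 > 5: no swap
arr[2]=5 <= 5: swap with position 0, array becomes [5, 20, 13, 9, 5]
arr[3]=9 > 5: no swap

Place pivot at position 1: [5, 5, 13, 9, 20]
Pivot position: 1

After partitioning with pivot 5, the array becomes [5, 5, 13, 9, 20]. The pivot is placed at index 1. All elements to the left of the pivot are <= 5, and all elements to the right are > 5.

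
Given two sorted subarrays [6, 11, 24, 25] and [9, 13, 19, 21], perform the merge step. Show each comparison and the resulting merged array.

Merging process:

Compare 6 vs 9: take 6 from left. Merged: [6]
Compare 11 vs 9: take 9 from right. Merged: [6, 9]
Compare 11 vs 13: take 11 from left. Merged: [6, 9, 11]
Compare 24 vs 13: take 13 from right. Merged: [6, 9, 11, 13]
Compare 24 vs 19: take 19 from right. Merged: [6, 9, 11, 13, 19]
Compare 24 vs 21: take 21 from right. Merged: [6, 9, 11, 13, 19, 21]
Append remaining from left: [24, 25]. Merged: [6, 9, 11, 13, 19, 21, 24, 25]

Final merged array: [6, 9, 11, 13, 19, 21, 24, 25]
Total comparisons: 6

The merged array is [6, 9, 11, 13, 19, 21, 24, 25], requiring 6 comparisons. The merge step runs in O(n) time where n is the total number of elements.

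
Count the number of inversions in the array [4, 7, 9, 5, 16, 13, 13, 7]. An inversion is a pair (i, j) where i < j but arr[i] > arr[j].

Finding inversions in [4, 7, 9, 5, 16, 13, 13, 7]:

(1, 3): arr[1]=7 > arr[3]=5
(2, 3): arr[2]=9 > arr[3]=5
(2, 7): arr[2]=9 > arr[7]=7
(4, 5): arr[4]=16 > arr[5]=13
(4, 6): arr[4]=16 > arr[6]=13
(4, 7): arr[4]=16 > arr[7]=7
(5, 7): arr[5]=13 > arr[7]=7
(6, 7): arr[6]=13 > arr[7]=7

Total inversions: 8

The array has 8 inversion(s): (1,3), (2,3), (2,7), (4,5), (4,6), (4,7), (5,7), (6,7). Each pair (i,j) satisfies i < j and arr[i] > arr[j].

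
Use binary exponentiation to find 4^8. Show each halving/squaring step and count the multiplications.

Computing 4^8 by squaring (build up from 4^1; each line after the first costs one multiplication):

4^1 = 4
4^2 = (4^1)^2 = 4^2 = 16
4^4 = (4^2)^2 = 16^2 = 256
4^8 = (4^4)^2 = 256^2 = 65536

Result: 65536
Multiplications needed: 3 (3 lines after 4^1)

4^8 = 65536. Using exponentiation by squaring, this requires 3 multiplications. The key idea: if the exponent is even, square the half-power; if odd, multiply by the base once.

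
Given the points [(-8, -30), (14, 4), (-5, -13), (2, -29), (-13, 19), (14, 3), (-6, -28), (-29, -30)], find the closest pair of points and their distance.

Computing all pairwise distances among 8 points:

d((-8, -30), (14, 4)) = 40.4969
d((-8, -30), (-5, -13)) = 17.2627
d((-8, -30), (2, -29)) = 10.0499
d((-8, -30), (-13, 19)) = 49.2544
d((-8, -30), (14, 3)) = 39.6611
d((-8, -30), (-6, -28)) = 2.8284
d((-8, -30), (-29, -30)) = 21.0
d((14, 4), (-5, -13)) = 25.4951
d((14, 4), (2, -29)) = 35.1141
d((14, 4), (-13, 19)) = 30.8869
d((14, 4), (14, 3)) = 1.0 <-- minimum
d((14, 4), (-6, -28)) = 37.7359
d((14, 4), (-29, -30)) = 54.8179
d((-5, -13), (2, -29)) = 17.4642
d((-5, -13), (-13, 19)) = 32.9848
d((-5, -13), (14, 3)) = 24.8395
d((-5, -13), (-6, -28)) = 15.0333
d((-5, -13), (-29, -30)) = 29.4109
d((2, -29), (-13, 19)) = 50.2892
d((2, -29), (14, 3)) = 34.176
d((2, -29), (-6, -28)) = 8.0623
d((2, -29), (-29, -30)) = 31.0161
d((-13, 19), (14, 3)) = 31.3847
d((-13, 19), (-6, -28)) = 47.5184
d((-13, 19), (-29, -30)) = 51.5461
d((14, 3), (-6, -28)) = 36.8917
d((14, 3), (-29, -30)) = 54.2033
d((-6, -28), (-29, -30)) = 23.0868

Closest pair: (14, 4) and (14, 3) with distance 1.0

The closest pair is (14, 4) and (14, 3) with Euclidean distance 1.0. For 8 points, brute-force pairwise comparison is shown above. For large n, the divide-and-conquer algorithm (sort by x, recurse on halves, check the dividing strip) achieves O(n log n).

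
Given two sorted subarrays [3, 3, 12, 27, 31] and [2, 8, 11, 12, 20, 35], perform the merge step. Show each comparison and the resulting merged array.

Merging process:

Compare 3 vs 2: take 2 from right. Merged: [2]
Compare 3 vs 8: take 3 from left. Merged: [2, 3]
Compare 3 vs 8: take 3 from left. Merged: [2, 3, 3]
Compare 12 vs 8: take 8 from right. Merged: [2, 3, 3, 8]
Compare 12 vs 11: take 11 from right. Merged: [2, 3, 3, 8, 11]
Compare 12 vs 12: take 12 from left. Merged: [2, 3, 3, 8, 11, 12]
Compare 27 vs 12: take 12 from right. Merged: [2, 3, 3, 8, 11, 12, 12]
Compare 27 vs 20: take 20 from right. Merged: [2, 3, 3, 8, 11, 12, 12, 20]
Compare 27 vs 35: take 27 from left. Merged: [2, 3, 3, 8, 11, 12, 12, 20, 27]
Compare 31 vs 35: take 31 from left. Merged: [2, 3, 3, 8, 11, 12, 12, 20, 27, 31]
Append remaining from right: [35]. Merged: [2, 3, 3, 8, 11, 12, 12, 20, 27, 31, 35]

Final merged array: [2, 3, 3, 8, 11, 12, 12, 20, 27, 31, 35]
Total comparisons: 10

The merged array is [2, 3, 3, 8, 11, 12, 12, 20, 27, 31, 35], requiring 10 comparisons. The merge step runs in O(n) time where n is the total number of elements.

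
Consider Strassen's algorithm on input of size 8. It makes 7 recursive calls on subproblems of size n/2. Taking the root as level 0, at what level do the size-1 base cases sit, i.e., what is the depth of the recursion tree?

For divide and conquer with division factor 2:

Problem sizes at each level:
Level 0: 8
Level 1: 4
Level 2: 2
Level 3: 1

The root is level 0 and the size-1 base case is level 3 (the tree spans levels 0 through 3, i.e. 4 levels counting the root), so the depth is the number of divisions: log_2(8) = 3

The recursion tree depth is log_2(8) = 3. At each level, the problem size is divided by 2, so it takes 3 divisions to reduce to a base case of size 1. The algorithm makes 7 recursive calls at each level.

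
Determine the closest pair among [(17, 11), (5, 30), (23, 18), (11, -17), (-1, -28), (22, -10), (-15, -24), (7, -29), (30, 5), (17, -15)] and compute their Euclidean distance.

Computing all pairwise distances among 10 points:

d((17, 11), (5, 30)) = 22.4722
d((17, 11), (23, 18)) = 9.2195
d((17, 11), (11, -17)) = 28.6356
d((17, 11), (-1, -28)) = 42.9535
d((17, 11), (22, -10)) = 21.587
d((17, 11), (-15, -24)) = 47.4236
d((17, 11), (7, -29)) = 41.2311
d((17, 11), (30, 5)) = 14.3178
d((17, 11), (17, -15)) = 26.0
d((5, 30), (23, 18)) = 21.6333
d((5, 30), (11, -17)) = 47.3814
d((5, 30), (-1, -28)) = 58.3095
d((5, 30), (22, -10)) = 43.4626
d((5, 30), (-15, -24)) = 57.5847
d((5, 30), (7, -29)) = 59.0339
d((5, 30), (30, 5)) = 35.3553
d((5, 30), (17, -15)) = 46.5725
d((23, 18), (11, -17)) = 37.0
d((23, 18), (-1, -28)) = 51.8845
d((23, 18), (22, -10)) = 28.0179
d((23, 18), (-15, -24)) = 56.6392
d((23, 18), (7, -29)) = 49.6488
d((23, 18), (30, 5)) = 14.7648
d((23, 18), (17, -15)) = 33.541
d((11, -17), (-1, -28)) = 16.2788
d((11, -17), (22, -10)) = 13.0384
d((11, -17), (-15, -24)) = 26.9258
d((11, -17), (7, -29)) = 12.6491
d((11, -17), (30, 5)) = 29.0689
d((11, -17), (17, -15)) = 6.3246 <-- minimum
d((-1, -28), (22, -10)) = 29.2062
d((-1, -28), (-15, -24)) = 14.5602
d((-1, -28), (7, -29)) = 8.0623
d((-1, -28), (30, 5)) = 45.2769
d((-1, -28), (17, -15)) = 22.2036
d((22, -10), (-15, -24)) = 39.5601
d((22, -10), (7, -29)) = 24.2074
d((22, -10), (30, 5)) = 17.0
d((22, -10), (17, -15)) = 7.0711
d((-15, -24), (7, -29)) = 22.561
d((-15, -24), (30, 5)) = 53.535
d((-15, -24), (17, -15)) = 33.2415
d((7, -29), (30, 5)) = 41.0488
d((7, -29), (17, -15)) = 17.2047
d((30, 5), (17, -15)) = 23.8537

Closest pair: (11, -17) and (17, -15) with distance 6.3246

The closest pair is (11, -17) and (17, -15) with Euclidean distance 6.3246. For 10 points, brute-force pairwise comparison is shown above. For large n, the divide-and-conquer algorithm (sort by x, recurse on halves, check the dividing strip) achieves O(n log n).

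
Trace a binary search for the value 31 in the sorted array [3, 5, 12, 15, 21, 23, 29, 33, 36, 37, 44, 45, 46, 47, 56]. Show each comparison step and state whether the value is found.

Binary search for 31 in [3, 5, 12, 15, 21, 23, 29, 33, 36, 37, 44, 45, 46, 47, 56]:

lo=0, hi=14, mid=7, arr[mid]=33 -> 33 > 31, search left half
lo=0, hi=6, mid=3, arr[mid]=15 -> 15 < 31, search right half
lo=4, hi=6, mid=5, arr[mid]=23 -> 23 < 31, search right half
lo=6, hi=6, mid=6, arr[mid]=29 -> 29 < 31, search right half
lo=7 > hi=6, target 31 not found

Binary search determines that 31 is not in the array after 4 comparisons. The search space was exhausted without finding the target.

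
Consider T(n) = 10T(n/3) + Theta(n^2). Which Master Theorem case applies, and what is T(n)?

Master Theorem for T(n) = 10T(n/3) + O(n^2):

a = 10, b = 3, c = 2
log_b(a) = log_3(10) = 2.0959

Case 1: c = 2 < log_3(10) = 2.0959
T(n) = O(n^(log_3 10))

For T(n) = 10T(n/3) + O(n^2): log_3(10) = 2.0959. This is Case 1 of the Master Theorem (c < log_b(a), work dominated by leaves), giving O(n^(log_3 10)).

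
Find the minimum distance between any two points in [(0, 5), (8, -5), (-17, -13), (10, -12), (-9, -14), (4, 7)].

Computing all pairwise distances among 6 points:

d((0, 5), (8, -5)) = 12.8062
d((0, 5), (-17, -13)) = 24.7588
d((0, 5), (10, -12)) = 19.7231
d((0, 5), (-9, -14)) = 21.0238
d((0, 5), (4, 7)) = 4.4721 <-- minimum
d((8, -5), (-17, -13)) = 26.2488
d((8, -5), (10, -12)) = 7.2801
d((8, -5), (-9, -14)) = 19.2354
d((8, -5), (4, 7)) = 12.6491
d((-17, -13), (10, -12)) = 27.0185
d((-17, -13), (-9, -14)) = 8.0623
d((-17, -13), (4, 7)) = 29.0
d((10, -12), (-9, -14)) = 19.105
d((10, -12), (4, 7)) = 19.9249
d((-9, -14), (4, 7)) = 24.6982

Closest pair: (0, 5) and (4, 7) with distance 4.4721

The closest pair is (0, 5) and (4, 7) with Euclidean distance 4.4721. For 6 points, brute-force pairwise comparison is shown above. For large n, the divide-and-conquer algorithm (sort by x, recurse on halves, check the dividing strip) achieves O(n log n).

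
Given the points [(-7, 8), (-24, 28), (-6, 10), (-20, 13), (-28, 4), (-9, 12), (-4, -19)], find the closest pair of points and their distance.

Computing all pairwise distances among 7 points:

d((-7, 8), (-24, 28)) = 26.2488
d((-7, 8), (-6, 10)) = 2.2361 <-- minimum
d((-7, 8), (-20, 13)) = 13.9284
d((-7, 8), (-28, 4)) = 21.3776
d((-7, 8), (-9, 12)) = 4.4721
d((-7, 8), (-4, -19)) = 27.1662
d((-24, 28), (-6, 10)) = 25.4558
d((-24, 28), (-20, 13)) = 15.5242
d((-24, 28), (-28, 4)) = 24.3311
d((-24, 28), (-9, 12)) = 21.9317
d((-24, 28), (-4, -19)) = 51.0784
d((-6, 10), (-20, 13)) = 14.3178
d((-6, 10), (-28, 4)) = 22.8035
d((-6, 10), (-9, 12)) = 3.6056
d((-6, 10), (-4, -19)) = 29.0689
d((-20, 13), (-28, 4)) = 12.0416
d((-20, 13), (-9, 12)) = 11.0454
d((-20, 13), (-4, -19)) = 35.7771
d((-28, 4), (-9, 12)) = 20.6155
d((-28, 4), (-4, -19)) = 33.2415
d((-9, 12), (-4, -19)) = 31.4006

Closest pair: (-7, 8) and (-6, 10) with distance 2.2361

The closest pair is (-7, 8) and (-6, 10) with Euclidean distance 2.2361. For 7 points, brute-force pairwise comparison is shown above. For large n, the divide-and-conquer algorithm (sort by x, recurse on halves, check the dividing strip) achieves O(n log n).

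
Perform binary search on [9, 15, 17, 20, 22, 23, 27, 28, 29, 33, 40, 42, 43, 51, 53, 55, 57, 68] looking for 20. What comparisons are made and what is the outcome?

Binary search for 20 in [9, 15, 17, 20, 22, 23, 27, 28, 29, 33, 40, 42, 43, 51, 53, 55, 57, 68]:

lo=0, hi=17, mid=8, arr[mid]=29 -> 29 > 20, search left half
lo=0, hi=7, mid=3, arr[mid]=20 -> Found target at index 3!

Binary search finds 20 at index 3 after 2 comparisons. The search repeatedly halves the search space by comparing with the middle element.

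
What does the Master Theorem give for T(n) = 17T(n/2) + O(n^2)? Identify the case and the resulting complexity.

Master Theorem for T(n) = 17T(n/2) + O(n^2):

a = 17, b = 2, c = 2
log_b(a) = log_2(17) = 4.0875

Case 1: c = 2 < log_2(17) = 4.0875
T(n) = O(n^(log_2 17))

For T(n) = 17T(n/2) + O(n^2): log_2(17) = 4.0875. This is Case 1 of the Master Theorem (c < log_b(a), work dominated by leaves), giving O(n^(log_2 17)).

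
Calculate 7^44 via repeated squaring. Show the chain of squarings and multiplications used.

Computing 7^44 by squaring (build up from 7^1; each line after the first costs one multiplication):

7^1 = 7
7^2 = (7^1)^2 = 7^2 = 49
7^4 = (7^2)^2 = 49^2 = 2401
7^5 = 7 * 7^4 = 7 * 2401 = 16807
7^10 = (7^5)^2 = 16807^2 = 282475249
7^11 = 7 * 7^10 = 7 * 282475249 = 1977326743
7^22 = (7^11)^2 = 1977326743^2 = 3909821048582988049
7^44 = (7^22)^2 = 3909821048582988049^2 = 15286700631942576193765185769276826401

Result: 15286700631942576193765185769276826401
Multiplications needed: 7 (7 lines after 7^1)

7^44 = 15286700631942576193765185769276826401. Using exponentiation by squaring, this requires 7 multiplications. The key idea: if the exponent is even, square the half-power; if odd, multiply by the base once.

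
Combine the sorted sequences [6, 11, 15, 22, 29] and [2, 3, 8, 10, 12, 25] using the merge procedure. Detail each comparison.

Merging process:

Compare 6 vs 2: take 2 from right. Merged: [2]
Compare 6 vs 3: take 3 from right. Merged: [2, 3]
Compare 6 vs 8: take 6 from left. Merged: [2, 3, 6]
Compare 11 vs 8: take 8 from right. Merged: [2, 3, 6, 8]
Compare 11 vs 10: take 10 from right. Merged: [2, 3, 6, 8, 10]
Compare 11 vs 12: take 11 from left. Merged: [2, 3, 6, 8, 10, 11]
Compare 15 vs 12: take 12 from right. Merged: [2, 3, 6, 8, 10, 11, 12]
Compare 15 vs 25: take 15 from left. Merged: [2, 3, 6, 8, 10, 11, 12, 15]
Compare 22 vs 25: take 22 from left. Merged: [2, 3, 6, 8, 10, 11, 12, 15, 22]
Compare 29 vs 25: take 25 from right. Merged: [2, 3, 6, 8, 10, 11, 12, 15, 22, 25]
Append remaining from left: [29]. Merged: [2, 3, 6, 8, 10, 11, 12, 15, 22, 25, 29]

Final merged array: [2, 3, 6, 8, 10, 11, 12, 15, 22, 25, 29]
Total comparisons: 10

The merged array is [2, 3, 6, 8, 10, 11, 12, 15, 22, 25, 29], requiring 10 comparisons. The merge step runs in O(n) time where n is the total number of elements.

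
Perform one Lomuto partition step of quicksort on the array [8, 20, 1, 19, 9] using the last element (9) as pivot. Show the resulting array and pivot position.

Lomuto partition with pivot = 9:

Initial array: [8, 20, 1, 19, 9]

arr[0]=8 <= 9: swap with position 0, array becomes [8, 20, 1, 19, 9]
arr[1]=20 > 9: no swap
arr[2]=1 <= 9: swap with position 1, array becomes [8, 1, 20, 19, 9]
arr[3]=19 > 9: no swap

Place pivot at position 2: [8, 1, 9, 19, 20]
Pivot position: 2

After partitioning with pivot 9, the array becomes [8, 1, 9, 19, 20]. The pivot is placed at index 2. All elements to the left of the pivot are <= 9, and all elements to the right are > 9.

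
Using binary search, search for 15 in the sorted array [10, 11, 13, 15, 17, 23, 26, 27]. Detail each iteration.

Binary search for 15 in [10, 11, 13, 15, 17, 23, 26, 27]:

lo=0, hi=7, mid=3, arr[mid]=15 -> Found target at index 3!

Binary search finds 15 at index 3 after 1 comparisons. The search repeatedly halves the search space by comparing with the middle element.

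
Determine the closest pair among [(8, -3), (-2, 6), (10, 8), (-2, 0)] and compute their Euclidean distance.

Computing all pairwise distances among 4 points:

d((8, -3), (-2, 6)) = 13.4536
d((8, -3), (10, 8)) = 11.1803
d((8, -3), (-2, 0)) = 10.4403
d((-2, 6), (10, 8)) = 12.1655
d((-2, 6), (-2, 0)) = 6.0 <-- minimum
d((10, 8), (-2, 0)) = 14.4222

Closest pair: (-2, 6) and (-2, 0) with distance 6.0

The closest pair is (-2, 6) and (-2, 0) with Euclidean distance 6.0. For 4 points, brute-force pairwise comparison is shown above. For large n, the divide-and-conquer algorithm (sort by x, recurse on halves, check the dividing strip) achieves O(n log n).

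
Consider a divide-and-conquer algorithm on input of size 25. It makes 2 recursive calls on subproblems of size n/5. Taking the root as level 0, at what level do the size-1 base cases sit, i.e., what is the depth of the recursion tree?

For divide and conquer with division factor 5:

Problem sizes at each level:
Level 0: 25
Level 1: 5
Level 2: 1

The root is level 0 and the size-1 base case is level 2 (the tree spans levels 0 through 2, i.e. 3 levels counting the root), so the depth is the number of divisions: log_5(25) = 2

The recursion tree depth is log_5(25) = 2. At each level, the problem size is divided by 5, so it takes 2 divisions to reduce to a base case of size 1. The algorithm makes 2 recursive calls at each level.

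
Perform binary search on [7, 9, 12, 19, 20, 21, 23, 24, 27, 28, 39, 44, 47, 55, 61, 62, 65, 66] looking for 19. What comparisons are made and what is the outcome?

Binary search for 19 in [7, 9, 12, 19, 20, 21, 23, 24, 27, 28, 39, 44, 47, 55, 61, 62, 65, 66]:

lo=0, hi=17, mid=8, arr[mid]=27 -> 27 > 19, search left half
lo=0, hi=7, mid=3, arr[mid]=19 -> Found target at index 3!

Binary search finds 19 at index 3 after 2 comparisons. The search repeatedly halves the search space by comparing with the middle element.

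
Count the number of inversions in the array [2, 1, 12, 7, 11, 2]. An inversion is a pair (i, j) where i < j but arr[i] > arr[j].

Finding inversions in [2, 1, 12, 7, 11, 2]:

(0, 1): arr[0]=2 > arr[1]=1
(2, 3): arr[2]=12 > arr[3]=7
(2, 4): arr[2]=12 > arr[4]=11
(2, 5): arr[2]=12 > arr[5]=2
(3, 5): arr[3]=7 > arr[5]=2
(4, 5): arr[4]=11 > arr[5]=2

Total inversions: 6

The array has 6 inversion(s): (0,1), (2,3), (2,4), (2,5), (3,5), (4,5). Each pair (i,j) satisfies i < j and arr[i] > arr[j].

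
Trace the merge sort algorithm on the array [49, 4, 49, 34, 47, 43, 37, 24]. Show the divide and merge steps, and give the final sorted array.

Merge sort trace:

Split: [49, 4, 49, 34, 47, 43, 37, 24] -> [49, 4, 49, 34] and [47, 43, 37, 24]
  Split: [49, 4, 49, 34] -> [49, 4] and [49, 34]
    Split: [49, 4] -> [49] and [4]
    Merge: [49] + [4] -> [4, 49]
    Split: [49, 34] -> [49] and [34]
    Merge: [49] + [34] -> [34, 49]
  Merge: [4, 49] + [34, 49] -> [4, 34, 49, 49]
  Split: [47, 43, 37, 24] -> [47, 43] and [37, 24]
    Split: [47, 43] -> [47] and [43]
    Merge: [47] + [43] -> [43, 47]
    Split: [37, 24] -> [37] and [24]
    Merge: [37] + [24] -> [24, 37]
  Merge: [43, 47] + [24, 37] -> [24, 37, 43, 47]
Merge: [4, 34, 49, 49] + [24, 37, 43, 47] -> [4, 24, 34, 37, 43, 47, 49, 49]

Final sorted array: [4, 24, 34, 37, 43, 47, 49, 49]

The merge sort proceeds by recursively splitting the array and merging sorted halves.
After all merges, the sorted array is [4, 24, 34, 37, 43, 47, 49, 49].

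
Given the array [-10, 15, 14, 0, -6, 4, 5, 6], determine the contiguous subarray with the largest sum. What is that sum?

Using Kadane's algorithm on [-10, 15, 14, 0, -6, 4, 5, 6]:

Scanning through the array:
Position 1 (value 15): max_ending_here = 15, max_so_far = 15
Position 2 (value 14): max_ending_here = 29, max_so_far = 29
Position 3 (value 0): max_ending_here = 29, max_so_far = 29
Position 4 (value -6): max_ending_here = 23, max_so_far = 29
Position 5 (value 4): max_ending_here = 27, max_so_far = 29
Position 6 (value 5): max_ending_here = 32, max_so_far = 32
Position 7 (value 6): max_ending_here = 38, max_so_far = 38

Maximum subarray: [15, 14, 0, -6, 4, 5, 6]
Maximum sum: 38

The maximum subarray is [15, 14, 0, -6, 4, 5, 6] with sum 38. This subarray runs from index 1 to index 7.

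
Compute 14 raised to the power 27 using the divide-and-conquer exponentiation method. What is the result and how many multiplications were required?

Computing 14^27 by squaring (build up from 14^1; each line after the first costs one multiplication):

14^1 = 14
14^2 = (14^1)^2 = 14^2 = 196
14^3 = 14 * 14^2 = 14 * 196 = 2744
14^6 = (14^3)^2 = 2744^2 = 7529536
14^12 = (14^6)^2 = 7529536^2 = 56693912375296
14^13 = 14 * 14^12 = 14 * 56693912375296 = 793714773254144
14^26 = (14^13)^2 = 793714773254144^2 = 629983141281877223603213172736
14^27 = 14 * 14^26 = 14 * 629983141281877223603213172736 = 8819763977946281130444984418304

Result: 8819763977946281130444984418304
Multiplications needed: 7 (7 lines after 14^1)

14^27 = 8819763977946281130444984418304. Using exponentiation by squaring, this requires 7 multiplications. The key idea: if the exponent is even, square the half-power; if odd, multiply by the base once.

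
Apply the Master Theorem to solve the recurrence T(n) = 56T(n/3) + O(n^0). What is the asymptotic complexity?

Master Theorem for T(n) = 56T(n/3) + O(n^0):

a = 56, b = 3, c = 0
log_b(a) = log_3(56) = 3.6640

Case 1: c = 0 < log_3(56) = 3.6640
T(n) = O(n^(log_3 56))

For T(n) = 56T(n/3) + O(n^0): log_3(56) = 3.6640. This is Case 1 of the Master Theorem (c < log_b(a), work dominated by leaves), giving O(n^(log_3 56)).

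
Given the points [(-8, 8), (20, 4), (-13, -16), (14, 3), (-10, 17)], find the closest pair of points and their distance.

Computing all pairwise distances among 5 points:

d((-8, 8), (20, 4)) = 28.2843
d((-8, 8), (-13, -16)) = 24.5153
d((-8, 8), (14, 3)) = 22.561
d((-8, 8), (-10, 17)) = 9.2195
d((20, 4), (-13, -16)) = 38.5876
d((20, 4), (14, 3)) = 6.0828 <-- minimum
d((20, 4), (-10, 17)) = 32.6956
d((-13, -16), (14, 3)) = 33.0151
d((-13, -16), (-10, 17)) = 33.1361
d((14, 3), (-10, 17)) = 27.7849

Closest pair: (20, 4) and (14, 3) with distance 6.0828

The closest pair is (20, 4) and (14, 3) with Euclidean distance 6.0828. For 5 points, brute-force pairwise comparison is shown above. For large n, the divide-and-conquer algorithm (sort by x, recurse on halves, check the dividing strip) achieves O(n log n).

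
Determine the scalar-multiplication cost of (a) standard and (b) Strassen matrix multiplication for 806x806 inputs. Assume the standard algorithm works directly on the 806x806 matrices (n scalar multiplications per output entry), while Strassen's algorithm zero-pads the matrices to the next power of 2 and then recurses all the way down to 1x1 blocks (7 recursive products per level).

Matrix multiplication for 806x806 matrices:

Strassen's algorithm requires power-of-2 dimensions. Pad 806x806 to 1024x1024 (next power of 2).

Standard algorithm: 806^3 = 523606616 multiplications
Strassen's algorithm: 7^(log2(1024)) = 7^10 = 282475249 multiplications
Savings: 523606616 - 282475249 = 241131367 multiplications

Standard: 523606616 multiplications (806^3). Strassen: 282475249 multiplications (7^10, after padding to 1024x1024). Strassen reduces 8 recursive multiplications to 7 at each level.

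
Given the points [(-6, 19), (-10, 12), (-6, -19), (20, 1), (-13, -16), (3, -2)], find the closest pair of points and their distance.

Computing all pairwise distances among 6 points:

d((-6, 19), (-10, 12)) = 8.0623
d((-6, 19), (-6, -19)) = 38.0
d((-6, 19), (20, 1)) = 31.6228
d((-6, 19), (-13, -16)) = 35.6931
d((-6, 19), (3, -2)) = 22.8473
d((-10, 12), (-6, -19)) = 31.257
d((-10, 12), (20, 1)) = 31.9531
d((-10, 12), (-13, -16)) = 28.1603
d((-10, 12), (3, -2)) = 19.105
d((-6, -19), (20, 1)) = 32.8024
d((-6, -19), (-13, -16)) = 7.6158 <-- minimum
d((-6, -19), (3, -2)) = 19.2354
d((20, 1), (-13, -16)) = 37.1214
d((20, 1), (3, -2)) = 17.2627
d((-13, -16), (3, -2)) = 21.2603

Closest pair: (-6, -19) and (-13, -16) with distance 7.6158

The closest pair is (-6, -19) and (-13, -16) with Euclidean distance 7.6158. For 6 points, brute-force pairwise comparison is shown above. For large n, the divide-and-conquer algorithm (sort by x, recurse on halves, check the dividing strip) achieves O(n log n).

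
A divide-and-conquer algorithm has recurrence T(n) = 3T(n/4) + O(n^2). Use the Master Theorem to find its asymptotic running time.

Master Theorem for T(n) = 3T(n/4) + O(n^2):

a = 3, b = 4, c = 2
log_b(a) = log_4(3) = 0.7925

Case 3: c = 2 > log_4(3) = 0.7925
T(n) = O(n^2) = O(n^2)

For T(n) = 3T(n/4) + O(n^2): log_4(3) = 0.7925. This is Case 3 of the Master Theorem (c > log_b(a), work dominated by root), giving O(n^2).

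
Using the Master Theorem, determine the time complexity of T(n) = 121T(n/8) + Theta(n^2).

Master Theorem for T(n) = 121T(n/8) + O(n^2):

a = 121, b = 8, c = 2
log_b(a) = log_8(121) = 2.3063

Case 1: c = 2 < log_8(121) = 2.3063
T(n) = O(n^(log_8 121))

For T(n) = 121T(n/8) + O(n^2): log_8(121) = 2.3063. This is Case 1 of the Master Theorem (c < log_b(a), work dominated by leaves), giving O(n^(log_8 121)).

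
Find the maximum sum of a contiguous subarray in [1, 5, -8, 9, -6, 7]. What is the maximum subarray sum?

Using Kadane's algorithm on [1, 5, -8, 9, -6, 7]:

Scanning through the array:
Position 1 (value 5): max_ending_here = 6, max_so_far = 6
Position 2 (value -8): max_ending_here = -2, max_so_far = 6
Position 3 (value 9): max_ending_here = 9, max_so_far = 9
Position 4 (value -6): max_ending_here = 3, max_so_far = 9
Position 5 (value 7): max_ending_here = 10, max_so_far = 10

Maximum subarray: [9, -6, 7]
Maximum sum: 10

The maximum subarray is [9, -6, 7] with sum 10. This subarray runs from index 3 to index 5.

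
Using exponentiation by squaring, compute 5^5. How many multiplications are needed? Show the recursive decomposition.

Computing 5^5 by squaring (build up from 5^1; each line after the first costs one multiplication):

5^1 = 5
5^2 = (5^1)^2 = 5^2 = 25
5^4 = (5^2)^2 = 25^2 = 625
5^5 = 5 * 5^4 = 5 * 625 = 3125

Result: 3125
Multiplications needed: 3 (3 lines after 5^1)

5^5 = 3125. Using exponentiation by squaring, this requires 3 multiplications. The key idea: if the exponent is even, square the half-power; if odd, multiply by the base once.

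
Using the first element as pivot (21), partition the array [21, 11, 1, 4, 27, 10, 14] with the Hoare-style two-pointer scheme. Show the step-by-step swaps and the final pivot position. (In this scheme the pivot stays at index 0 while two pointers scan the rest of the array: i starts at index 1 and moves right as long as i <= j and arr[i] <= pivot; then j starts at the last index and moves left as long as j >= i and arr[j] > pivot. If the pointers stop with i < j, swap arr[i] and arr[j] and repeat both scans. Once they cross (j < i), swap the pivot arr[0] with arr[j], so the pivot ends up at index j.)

Hoare-style two-pointer partition with pivot = 21:

Initial array: [21, 11, 1, 4, 27, 10, 14]

Pointers start at i = 1, j = 6.
i stops at index 4 (arr[4]=27 > 21), j stops at index 6 (arr[6]=14 <= 21): swap arr[4] and arr[6], array becomes [21, 11, 1, 4, 14, 10, 27]
i ends at 6, j ends at 5: the pointers have crossed (j < i), so scanning stops.

Swap pivot arr[0] with arr[5] to place pivot at position 5: [10, 11, 1, 4, 14, 21, 27]
Pivot position: 5

After partitioning with pivot 21, the array becomes [10, 11, 1, 4, 14, 21, 27]. The pivot is placed at index 5. All elements to the left of the pivot are <= 21, and all elements to the right are > 21.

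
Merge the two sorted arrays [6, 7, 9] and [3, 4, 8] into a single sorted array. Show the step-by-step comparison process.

Merging process:

Compare 6 vs 3: take 3 from right. Merged: [3]
Compare 6 vs 4: take 4 from right. Merged: [3, 4]
Compare 6 vs 8: take 6 from left. Merged: [3, 4, 6]
Compare 7 vs 8: take 7 from left. Merged: [3, 4, 6, 7]
Compare 9 vs 8: take 8 from right. Merged: [3, 4, 6, 7, 8]
Append remaining from left: [9]. Merged: [3, 4, 6, 7, 8, 9]

Final merged array: [3, 4, 6, 7, 8, 9]
Total comparisons: 5

The merged array is [3, 4, 6, 7, 8, 9], requiring 5 comparisons. The merge step runs in O(n) time where n is the total number of elements.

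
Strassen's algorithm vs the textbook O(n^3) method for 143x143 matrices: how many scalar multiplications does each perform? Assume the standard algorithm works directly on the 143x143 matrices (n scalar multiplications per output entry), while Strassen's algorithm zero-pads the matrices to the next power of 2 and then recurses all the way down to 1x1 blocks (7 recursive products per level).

Matrix multiplication for 143x143 matrices:

Strassen's algorithm requires power-of-2 dimensions. Pad 143x143 to 256x256 (next power of 2).

Standard algorithm: 143^3 = 2924207 multiplications
Strassen's algorithm: 7^(log2(256)) = 7^8 = 5764801 multiplications
Difference: 2924207 - 5764801 = -2840594 (Strassen uses MORE here due to padding overhead — for small or just-over-power-of-2 n, padding can outweigh the per-level savings)

Standard: 2924207 multiplications (143^3). Strassen: 5764801 multiplications (7^8, after padding to 256x256). Strassen reduces 8 recursive multiplications to 7 at each level.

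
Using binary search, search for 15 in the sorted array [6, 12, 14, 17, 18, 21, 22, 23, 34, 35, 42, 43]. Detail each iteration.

Binary search for 15 in [6, 12, 14, 17, 18, 21, 22, 23, 34, 35, 42, 43]:

lo=0, hi=11, mid=5, arr[mid]=21 -> 21 > 15, search left half
lo=0, hi=4, mid=2, arr[mid]=14 -> 14 < 15, search right half
lo=3, hi=4, mid=3, arr[mid]=17 -> 17 > 15, search left half
lo=3 > hi=2, target 15 not found

Binary search determines that 15 is not in the array after 3 comparisons. The search space was exhausted without finding the target.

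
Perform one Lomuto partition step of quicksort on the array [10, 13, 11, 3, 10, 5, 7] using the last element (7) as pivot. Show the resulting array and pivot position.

Lomuto partition with pivot = 7:

Initial array: [10, 13, 11, 3, 10, 5, 7]

arr[0]=10 > 7: no swap
arr[1]=13 > 7: no swap
arr[2]=11 > 7: no swap
arr[3]=3 <= 7: swap with position 0, array becomes [3, 13, 11, 10, 10, 5, 7]
arr[4]=10 > 7: no swap
arr[5]=5 <= 7: swap with position 1, array becomes [3, 5, 11, 10, 10, 13, 7]

Place pivot at position 2: [3, 5, 7, 10, 10, 13, 11]
Pivot position: 2

After partitioning with pivot 7, the array becomes [3, 5, 7, 10, 10, 13, 11]. The pivot is placed at index 2. All elements to the left of the pivot are <= 7, and all elements to the right are > 7.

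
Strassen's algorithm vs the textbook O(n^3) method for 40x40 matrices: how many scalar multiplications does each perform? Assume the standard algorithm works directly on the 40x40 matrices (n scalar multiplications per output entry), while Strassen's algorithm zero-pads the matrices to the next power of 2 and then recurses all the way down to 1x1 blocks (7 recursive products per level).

Matrix multiplication for 40x40 matrices:

Strassen's algorithm requires power-of-2 dimensions. Pad 40x40 to 64x64 (next power of 2).

Standard algorithm: 40^3 = 64000 multiplications
Strassen's algorithm: 7^(log2(64)) = 7^6 = 117649 multiplications
Difference: 64000 - 117649 = -53649 (Strassen uses MORE here due to padding overhead — for small or just-over-power-of-2 n, padding can outweigh the per-level savings)

Standard: 64000 multiplications (40^3). Strassen: 117649 multiplications (7^6, after padding to 64x64). Strassen reduces 8 recursive multiplications to 7 at each level.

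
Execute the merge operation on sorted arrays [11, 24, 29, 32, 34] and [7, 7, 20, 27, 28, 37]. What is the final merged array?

Merging process:

Compare 11 vs 7: take 7 from right. Merged: [7]
Compare 11 vs 7: take 7 from right. Merged: [7, 7]
Compare 11 vs 20: take 11 from left. Merged: [7, 7, 11]
Compare 24 vs 20: take 20 from right. Merged: [7, 7, 11, 20]
Compare 24 vs 27: take 24 from left. Merged: [7, 7, 11, 20, 24]
Compare 29 vs 27: take 27 from right. Merged: [7, 7, 11, 20, 24, 27]
Compare 29 vs 28: take 28 from right. Merged: [7, 7, 11, 20, 24, 27, 28]
Compare 29 vs 37: take 29 from left. Merged: [7, 7, 11, 20, 24, 27, 28, 29]
Compare 32 vs 37: take 32 from left. Merged: [7, 7, 11, 20, 24, 27, 28, 29, 32]
Compare 34 vs 37: take 34 from left. Merged: [7, 7, 11, 20, 24, 27, 28, 29, 32, 34]
Append remaining from right: [37]. Merged: [7, 7, 11, 20, 24, 27, 28, 29, 32, 34, 37]

Final merged array: [7, 7, 11, 20, 24, 27, 28, 29, 32, 34, 37]
Total comparisons: 10

The merged array is [7, 7, 11, 20, 24, 27, 28, 29, 32, 34, 37], requiring 10 comparisons. The merge step runs in O(n) time where n is the total number of elements.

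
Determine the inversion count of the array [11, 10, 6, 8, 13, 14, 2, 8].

Finding inversions in [11, 10, 6, 8, 13, 14, 2, 8]:

(0, 1): arr[0]=11 > arr[1]=10
(0, 2): arr[0]=11 > arr[2]=6
(0, 3): arr[0]=11 > arr[3]=8
(0, 6): arr[0]=11 > arr[6]=2
(0, 7): arr[0]=11 > arr[7]=8
(1, 2): arr[1]=10 > arr[2]=6
(1, 3): arr[1]=10 > arr[3]=8
(1, 6): arr[1]=10 > arr[6]=2
(1, 7): arr[1]=10 > arr[7]=8
(2, 6): arr[2]=6 > arr[6]=2
(3, 6): arr[3]=8 > arr[6]=2
(4, 6): arr[4]=13 > arr[6]=2
(4, 7): arr[4]=13 > arr[7]=8
(5, 6): arr[5]=14 > arr[6]=2
(5, 7): arr[5]=14 > arr[7]=8

Total inversions: 15

The array has 15 inversion(s): (0,1), (0,2), (0,3), (0,6), (0,7), (1,2), (1,3), (1,6), (1,7), (2,6), (3,6), (4,6), (4,7), (5,6), (5,7). Each pair (i,j) satisfies i < j and arr[i] > arr[j].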